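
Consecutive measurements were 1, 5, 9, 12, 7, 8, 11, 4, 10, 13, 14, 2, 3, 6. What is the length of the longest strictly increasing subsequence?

Track the smallest tail for each achievable length (strict):
1 → extends → [1]
5 → extends → [1, 5]
9 → extends → [1, 5, 9]
12 → extends → [1, 5, 9, 12]
7 → replaces 9 → [1, 5, 7, 12]
8 → replaces 12 → [1, 5, 7, 8]
11 → extends → [1, 5, 7, 8, 11]
4 → replaces 5 → [1, 4, 7, 8, 11]
10 → replaces 11 → [1, 4, 7, 8, 10]
13 → extends → [1, 4, 7, 8, 10, 13]
14 → extends → [1, 4, 7, 8, 10, 13, 14]
2 → replaces 4 → [1, 2, 7, 8, 10, 13, 14]
3 → replaces 7 → [1, 2, 3, 8, 10, 13, 14]
6 → replaces 8 → [1, 2, 3, 6, 10, 13, 14]
Seven tails, so the longest strictly increasing subsequence has length 7 (e.g. 1, 5, 7, 8, 11, 13, 14).

7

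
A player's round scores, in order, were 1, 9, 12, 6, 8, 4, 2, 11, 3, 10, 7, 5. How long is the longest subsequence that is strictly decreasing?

Negate each value so 'decreasing' becomes 'increasing', then run patience tails on the negated sequence:
-1 → extends → [-1]
-9 → replaces -1 → [-9]
-12 → replaces -9 → [-12]
-6 → extends → [-12, -6]
-8 → replaces -6 → [-12, -8]
-4 → extends → [-12, -8, -4]
-2 → extends → [-12, -8, -4, -2]
-11 → replaces -8 → [-12, -11, -4, -2]
-3 → replaces -2 → [-12, -11, -4, -3]
-10 → replaces -4 → [-12, -11, -10, -3]
-7 → replaces -3 → [-12, -11, -10, -7]
-5 → extends → [-12, -11, -10, -7, -5]
Five tails, so the longest strictly decreasing subsequence of the original has length 5.

5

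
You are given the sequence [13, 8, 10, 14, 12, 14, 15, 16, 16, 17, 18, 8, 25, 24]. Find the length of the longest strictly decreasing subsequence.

3

Negate each value so 'decreasing' becomes 'increasing', then run patience tails on the negated sequence:
-13 → extends → [-13]
-8 → extends → [-13, -8]
-10 → replaces -8 → [-13, -10]
-14 → replaces -13 → [-14, -10]
-12 → replaces -10 → [-14, -12]
-14 → already a tail → [-14, -12]
-15 → replaces -14 → [-15, -12]
-16 → replaces -15 → [-16, -12]
-16 → already a tail → [-16, -12]
-17 → replaces -16 → [-17, -12]
-18 → replaces -17 → [-18, -12]
-8 → extends → [-18, -12, -8]
-25 → replaces -18 → [-25, -12, -8]
-24 → replaces -12 → [-25, -24, -8]
Three tails, so the longest strictly decreasing subsequence of the original has length 3.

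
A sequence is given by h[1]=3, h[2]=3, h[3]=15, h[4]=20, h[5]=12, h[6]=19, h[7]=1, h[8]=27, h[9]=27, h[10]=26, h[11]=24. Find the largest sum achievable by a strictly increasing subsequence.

65

Let S[i] be the best sum of a strictly increasing subsequence ending at i:
i:      1  2  3  4  5  6  7  8  9 10 11
h[i]:   3  3 15 20 12 19  1 27 27 26 24
S:      3  3 18 38 15 37  1 65 65 64 62
Maximum is 65 (e.g. 3 + 15 + 20 + 27).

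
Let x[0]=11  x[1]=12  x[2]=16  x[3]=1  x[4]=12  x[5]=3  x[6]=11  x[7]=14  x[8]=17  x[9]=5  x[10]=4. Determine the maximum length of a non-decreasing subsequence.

5

Track the smallest tail for each achievable length (allowing ties):
11 → extends → [11]
12 → extends → [11, 12]
16 → extends → [11, 12, 16]
1 → replaces 11 → [1, 12, 16]
12 → replaces 16 → [1, 12, 12]
3 → replaces 12 → [1, 3, 12]
11 → replaces 12 → [1, 3, 11]
14 → extends → [1, 3, 11, 14]
17 → extends → [1, 3, 11, 14, 17]
5 → replaces 11 → [1, 3, 5, 14, 17]
4 → replaces 5 → [1, 3, 4, 14, 17]
Five tails, so the longest non-decreasing subsequence has length 5 (e.g. 11, 12, 12, 14, 17).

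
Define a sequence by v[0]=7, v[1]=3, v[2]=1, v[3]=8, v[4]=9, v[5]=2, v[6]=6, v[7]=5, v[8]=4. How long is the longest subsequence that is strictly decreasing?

Let dp[i] be the longest strictly decreasing subsequence ending at i:
i:     0 1 2 3 4 5 6 7 8
v[i]:  7 3 1 8 9 2 6 5 4
dp:    1 2 3 1 1 3 2 3 4
Maximum is 4.

4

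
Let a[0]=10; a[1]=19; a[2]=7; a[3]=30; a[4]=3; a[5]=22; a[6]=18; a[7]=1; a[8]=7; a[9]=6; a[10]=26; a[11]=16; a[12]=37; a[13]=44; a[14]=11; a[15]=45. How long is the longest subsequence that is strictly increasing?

7

Let dp[i] be the length of the longest such subsequence ending at index i:
i:      0  1  2  3  4  5  6  7  8  9 10 11 12 13 14 15
a[i]:  10 19  7 30  3 22 18  1  7  6 26 16 37 44 11 45
dp:     1  2  1  3  1  3  2  1  2  2  4  3  5  6  3  7
Maximum dp value is 7.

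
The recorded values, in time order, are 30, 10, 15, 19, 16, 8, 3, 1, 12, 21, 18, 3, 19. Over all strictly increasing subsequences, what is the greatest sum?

78

Let S[i] be the best sum of a strictly increasing subsequence ending at i:
i:      1  2  3  4  5  6  7  8  9 10 11 12 13
a[i]:  30 10 15 19 16  8  3  1 12 21 18  3 19
S:     30 10 25 44 41  8  3  1 22 65 59  4 78
Maximum is 78 (e.g. 10 + 15 + 16 + 18 + 19).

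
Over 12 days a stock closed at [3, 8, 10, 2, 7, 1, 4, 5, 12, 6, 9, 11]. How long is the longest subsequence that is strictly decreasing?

3

Negate each value so 'decreasing' becomes 'increasing', then run patience tails on the negated sequence:
-3 → extends → [-3]
-8 → replaces -3 → [-8]
-10 → replaces -8 → [-10]
-2 → extends → [-10, -2]
-7 → replaces -2 → [-10, -7]
-1 → extends → [-10, -7, -1]
-4 → replaces -1 → [-10, -7, -4]
-5 → replaces -4 → [-10, -7, -5]
-12 → replaces -10 → [-12, -7, -5]
-6 → replaces -5 → [-12, -7, -6]
-9 → replaces -7 → [-12, -9, -6]
-11 → replaces -9 → [-12, -11, -6]
Three tails, so the longest strictly decreasing subsequence of the original has length 3.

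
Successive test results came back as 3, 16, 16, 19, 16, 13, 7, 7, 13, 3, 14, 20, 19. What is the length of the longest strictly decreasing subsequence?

5

Negate each value so 'decreasing' becomes 'increasing', then run patience tails on the negated sequence:
-3 → extends → [-3]
-16 → replaces -3 → [-16]
-16 → already a tail → [-16]
-19 → replaces -16 → [-19]
-16 → extends → [-19, -16]
-13 → extends → [-19, -16, -13]
-7 → extends → [-19, -16, -13, -7]
-7 → already a tail → [-19, -16, -13, -7]
-13 → already a tail → [-19, -16, -13, -7]
-3 → extends → [-19, -16, -13, -7, -3]
-14 → replaces -13 → [-19, -16, -14, -7, -3]
-20 → replaces -19 → [-20, -16, -14, -7, -3]
-19 → replaces -16 → [-20, -19, -14, -7, -3]
Five tails, so the longest strictly decreasing subsequence of the original has length 5.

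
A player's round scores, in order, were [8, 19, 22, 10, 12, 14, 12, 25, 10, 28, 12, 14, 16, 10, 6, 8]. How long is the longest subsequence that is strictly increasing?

Track the smallest tail for each achievable length (strict):
8 → extends → [8]
19 → extends → [8, 19]
22 → extends → [8, 19, 22]
10 → replaces 19 → [8, 10, 22]
12 → replaces 22 → [8, 10, 12]
14 → extends → [8, 10, 12, 14]
12 → already a tail → [8, 10, 12, 14]
25 → extends → [8, 10, 12, 14, 25]
10 → already a tail → [8, 10, 12, 14, 25]
28 → extends → [8, 10, 12, 14, 25, 28]
12 → already a tail → [8, 10, 12, 14, 25, 28]
14 → already a tail → [8, 10, 12, 14, 25, 28]
16 → replaces 25 → [8, 10, 12, 14, 16, 28]
10 → already a tail → [8, 10, 12, 14, 16, 28]
6 → replaces 8 → [6, 10, 12, 14, 16, 28]
8 → replaces 10 → [6, 8, 12, 14, 16, 28]
Six tails, so the longest strictly increasing subsequence has length 6 (e.g. 8, 10, 12, 14, 25, 28).

6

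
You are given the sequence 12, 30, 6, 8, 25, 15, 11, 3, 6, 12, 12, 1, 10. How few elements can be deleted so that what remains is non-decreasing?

Fewest deletions = n − (longest non-decreasing subsequence).
Patience tails:
12 → extends → [12]
30 → extends → [12, 30]
6 → replaces 12 → [6, 30]
8 → replaces 30 → [6, 8]
25 → extends → [6, 8, 25]
15 → replaces 25 → [6, 8, 15]
11 → replaces 15 → [6, 8, 11]
3 → replaces 6 → [3, 8, 11]
6 → replaces 8 → [3, 6, 11]
12 → extends → [3, 6, 11, 12]
12 → extends → [3, 6, 11, 12, 12]
1 → replaces 3 → [1, 6, 11, 12, 12]
10 → replaces 11 → [1, 6, 10, 12, 12]
Longest non-decreasing subsequence has length 5, so deletions = 13 − 5 = 8.

8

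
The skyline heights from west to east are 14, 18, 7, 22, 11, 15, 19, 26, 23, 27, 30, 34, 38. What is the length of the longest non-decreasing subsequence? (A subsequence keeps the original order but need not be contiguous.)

Track the smallest tail for each achievable length (allowing ties):
14 → extends → [14]
18 → extends → [14, 18]
7 → replaces 14 → [7, 18]
22 → extends → [7, 18, 22]
11 → replaces 18 → [7, 11, 22]
15 → replaces 22 → [7, 11, 15]
19 → extends → [7, 11, 15, 19]
26 → extends → [7, 11, 15, 19, 26]
23 → replaces 26 → [7, 11, 15, 19, 23]
27 → extends → [7, 11, 15, 19, 23, 27]
30 → extends → [7, 11, 15, 19, 23, 27, 30]
34 → extends → [7, 11, 15, 19, 23, 27, 30, 34]
38 → extends → [7, 11, 15, 19, 23, 27, 30, 34, 38]
Nine tails, so the longest non-decreasing subsequence has length 9 (e.g. 7, 11, 15, 19, 26, 27, 30, 34, 38).

9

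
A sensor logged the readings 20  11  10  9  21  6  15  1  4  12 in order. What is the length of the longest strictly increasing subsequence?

Track the smallest tail for each achievable length (strict):
20 → extends → [20]
11 → replaces 20 → [11]
10 → replaces 11 → [10]
9 → replaces 10 → [9]
21 → extends → [9, 21]
6 → replaces 9 → [6, 21]
15 → replaces 21 → [6, 15]
1 → replaces 6 → [1, 15]
4 → replaces 15 → [1, 4]
12 → extends → [1, 4, 12]
Three tails, so the longest strictly increasing subsequence has length 3 (e.g. 1, 4, 12).

3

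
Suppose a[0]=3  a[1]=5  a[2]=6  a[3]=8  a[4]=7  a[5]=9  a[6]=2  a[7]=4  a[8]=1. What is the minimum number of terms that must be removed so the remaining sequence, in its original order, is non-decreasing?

4

Fewest deletions = n − (longest non-decreasing subsequence).
i:     0 1 2 3 4 5 6 7 8
a[i]:  3 5 6 8 7 9 2 4 1
dp:    1 2 3 4 4 5 1 2 1
max dp = 5, so deletions = 9 − 5 = 4.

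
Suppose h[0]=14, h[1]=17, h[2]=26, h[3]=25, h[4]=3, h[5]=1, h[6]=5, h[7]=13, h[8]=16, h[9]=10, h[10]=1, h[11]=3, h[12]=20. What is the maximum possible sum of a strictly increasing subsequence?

57

Let S[i] be the best sum of a strictly increasing subsequence ending at i:
i:      0  1  2  3  4  5  6  7  8  9 10 11 12
h[i]:  14 17 26 25  3  1  5 13 16 10  1  3 20
S:     14 31 57 56  3  1  8 21 37 18  1  4 57
Maximum is 57 (e.g. 14 + 17 + 26).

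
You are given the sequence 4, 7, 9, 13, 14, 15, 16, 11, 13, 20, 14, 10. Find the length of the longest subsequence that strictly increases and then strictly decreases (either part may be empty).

inc[i] = longest strictly increasing subsequence ending at i; dec[i] = longest strictly decreasing subsequence starting at i:
i:      1  2  3  4  5  6  7  8  9 10 11 12
a[i]:   4  7  9 13 14 15 16 11 13 20 14 10
inc:    1  2  3  4  5  6  7  4  5  8  6  4
dec:    1  1  1  3  3  3  3  2  2  3  2  1
Best peak at i=10 (value 20): inc=8, dec=3, length 8+3−1 = 10.

10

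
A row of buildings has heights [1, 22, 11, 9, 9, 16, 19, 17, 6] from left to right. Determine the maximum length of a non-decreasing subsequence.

Track the smallest tail for each achievable length (allowing ties):
1 → extends → [1]
22 → extends → [1, 22]
11 → replaces 22 → [1, 11]
9 → replaces 11 → [1, 9]
9 → extends → [1, 9, 9]
16 → extends → [1, 9, 9, 16]
19 → extends → [1, 9, 9, 16, 19]
17 → replaces 19 → [1, 9, 9, 16, 17]
6 → replaces 9 → [1, 6, 9, 16, 17]
Five tails, so the longest non-decreasing subsequence has length 5 (e.g. 1, 9, 9, 16, 19).

5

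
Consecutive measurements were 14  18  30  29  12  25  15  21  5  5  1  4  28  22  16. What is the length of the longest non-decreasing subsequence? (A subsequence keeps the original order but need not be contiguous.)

4

Track the smallest tail for each achievable length (allowing ties):
14 → extends → [14]
18 → extends → [14, 18]
30 → extends → [14, 18, 30]
29 → replaces 30 → [14, 18, 29]
12 → replaces 14 → [12, 18, 29]
25 → replaces 29 → [12, 18, 25]
15 → replaces 18 → [12, 15, 25]
21 → replaces 25 → [12, 15, 21]
5 → replaces 12 → [5, 15, 21]
5 → replaces 15 → [5, 5, 21]
1 → replaces 5 → [1, 5, 21]
4 → replaces 5 → [1, 4, 21]
28 → extends → [1, 4, 21, 28]
22 → replaces 28 → [1, 4, 21, 22]
16 → replaces 21 → [1, 4, 16, 22]
Four tails, so the longest non-decreasing subsequence has length 4 (e.g. 14, 18, 25, 28).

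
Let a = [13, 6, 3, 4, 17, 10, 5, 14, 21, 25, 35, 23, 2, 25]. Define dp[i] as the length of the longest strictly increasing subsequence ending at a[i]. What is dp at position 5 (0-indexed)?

3

dp[i] = 1 + max{dp[j] : j<i, a[j]<a[i]} (or 1 if no such j):
i:      0  1  2  3  4  5  6  7  8  9 10 11 12 13
a[i]:  13  6  3  4 17 10  5 14 21 25 35 23  2 25
dp:     1  1  1  2  3  3  3  4  5  6  7  6  1  7
At index 5 the value is 3.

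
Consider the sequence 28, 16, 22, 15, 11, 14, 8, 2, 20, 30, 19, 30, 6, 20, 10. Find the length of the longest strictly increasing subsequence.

Track the smallest tail for each achievable length (strict):
28 → extends → [28]
16 → replaces 28 → [16]
22 → extends → [16, 22]
15 → replaces 16 → [15, 22]
11 → replaces 15 → [11, 22]
14 → replaces 22 → [11, 14]
8 → replaces 11 → [8, 14]
2 → replaces 8 → [2, 14]
20 → extends → [2, 14, 20]
30 → extends → [2, 14, 20, 30]
19 → replaces 20 → [2, 14, 19, 30]
30 → already a tail → [2, 14, 19, 30]
6 → replaces 14 → [2, 6, 19, 30]
20 → replaces 30 → [2, 6, 19, 20]
10 → replaces 19 → [2, 6, 10, 20]
Four tails, so the longest strictly increasing subsequence has length 4 (e.g. 11, 14, 20, 30).

4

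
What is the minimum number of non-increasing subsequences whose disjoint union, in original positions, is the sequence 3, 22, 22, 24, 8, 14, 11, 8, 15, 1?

The minimum number of non-increasing subsequences covering a sequence equals the length of its longest strictly increasing subsequence.
LIS length is 4 (e.g. 3, 8, 14, 15), so 4 piles are needed.

4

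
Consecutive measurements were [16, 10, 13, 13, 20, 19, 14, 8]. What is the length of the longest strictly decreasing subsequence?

Negate each value so 'decreasing' becomes 'increasing', then run patience tails on the negated sequence:
-16 → extends → [-16]
-10 → extends → [-16, -10]
-13 → replaces -10 → [-16, -13]
-13 → already a tail → [-16, -13]
-20 → replaces -16 → [-20, -13]
-19 → replaces -13 → [-20, -19]
-14 → extends → [-20, -19, -14]
-8 → extends → [-20, -19, -14, -8]
Four tails, so the longest strictly decreasing subsequence of the original has length 4.

4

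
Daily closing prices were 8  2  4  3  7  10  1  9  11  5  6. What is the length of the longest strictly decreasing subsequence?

4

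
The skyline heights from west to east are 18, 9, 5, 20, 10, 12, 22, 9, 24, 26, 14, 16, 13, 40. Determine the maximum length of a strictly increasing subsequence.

Track the smallest tail for each achievable length (strict):
18 → extends → [18]
9 → replaces 18 → [9]
5 → replaces 9 → [5]
20 → extends → [5, 20]
10 → replaces 20 → [5, 10]
12 → extends → [5, 10, 12]
22 → extends → [5, 10, 12, 22]
9 → replaces 10 → [5, 9, 12, 22]
24 → extends → [5, 9, 12, 22, 24]
26 → extends → [5, 9, 12, 22, 24, 26]
14 → replaces 22 → [5, 9, 12, 14, 24, 26]
16 → replaces 24 → [5, 9, 12, 14, 16, 26]
13 → replaces 14 → [5, 9, 12, 13, 16, 26]
40 → extends → [5, 9, 12, 13, 16, 26, 40]
Seven tails, so the longest strictly increasing subsequence has length 7 (e.g. 9, 10, 12, 22, 24, 26, 40).

7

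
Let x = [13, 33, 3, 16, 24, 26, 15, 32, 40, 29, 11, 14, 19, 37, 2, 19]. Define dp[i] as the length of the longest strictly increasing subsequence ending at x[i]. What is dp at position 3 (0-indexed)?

dp[i] = 1 + max{dp[j] : j<i, x[j]<x[i]} (or 1 if no such j):
i:      0  1  2  3  4  5  6  7  8  9 10 11 12 13 14 15
x[i]:  13 33  3 16 24 26 15 32 40 29 11 14 19 37  2 19
dp:     1  2  1  2  3  4  2  5  6  5  2  3  4  6  1  4
At index 3 the value is 2.

2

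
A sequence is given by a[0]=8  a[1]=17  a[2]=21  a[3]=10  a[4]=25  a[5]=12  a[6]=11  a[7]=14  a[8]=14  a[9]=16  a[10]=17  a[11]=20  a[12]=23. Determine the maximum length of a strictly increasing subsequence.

Track the smallest tail for each achievable length (strict):
8 → extends → [8]
17 → extends → [8, 17]
21 → extends → [8, 17, 21]
10 → replaces 17 → [8, 10, 21]
25 → extends → [8, 10, 21, 25]
12 → replaces 21 → [8, 10, 12, 25]
11 → replaces 12 → [8, 10, 11, 25]
14 → replaces 25 → [8, 10, 11, 14]
14 → already a tail → [8, 10, 11, 14]
16 → extends → [8, 10, 11, 14, 16]
17 → extends → [8, 10, 11, 14, 16, 17]
20 → extends → [8, 10, 11, 14, 16, 17, 20]
23 → extends → [8, 10, 11, 14, 16, 17, 20, 23]
Eight tails, so the longest strictly increasing subsequence has length 8 (e.g. 8, 10, 12, 14, 16, 17, 20, 23).

8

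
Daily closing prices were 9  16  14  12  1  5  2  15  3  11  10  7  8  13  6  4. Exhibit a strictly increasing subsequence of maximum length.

1, 2, 3, 7, 8, 13

Patience tails give the LIS length; then backtrack through the dp parents:
9 → extends → [9]
16 → extends → [9, 16]
14 → replaces 16 → [9, 14]
12 → replaces 14 → [9, 12]
1 → replaces 9 → [1, 12]
5 → replaces 12 → [1, 5]
2 → replaces 5 → [1, 2]
15 → extends → [1, 2, 15]
3 → replaces 15 → [1, 2, 3]
11 → extends → [1, 2, 3, 11]
10 → replaces 11 → [1, 2, 3, 10]
7 → replaces 10 → [1, 2, 3, 7]
8 → extends → [1, 2, 3, 7, 8]
13 → extends → [1, 2, 3, 7, 8, 13]
6 → replaces 7 → [1, 2, 3, 6, 8, 13]
4 → replaces 6 → [1, 2, 3, 4, 8, 13]
Length 6; one witness is 1, 2, 3, 7, 8, 13.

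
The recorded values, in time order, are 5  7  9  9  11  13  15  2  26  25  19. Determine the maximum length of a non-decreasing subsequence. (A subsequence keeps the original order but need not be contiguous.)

8

Track the smallest tail for each achievable length (allowing ties):
5 → extends → [5]
7 → extends → [5, 7]
9 → extends → [5, 7, 9]
9 → extends → [5, 7, 9, 9]
11 → extends → [5, 7, 9, 9, 11]
13 → extends → [5, 7, 9, 9, 11, 13]
15 → extends → [5, 7, 9, 9, 11, 13, 15]
2 → replaces 5 → [2, 7, 9, 9, 11, 13, 15]
26 → extends → [2, 7, 9, 9, 11, 13, 15, 26]
25 → replaces 26 → [2, 7, 9, 9, 11, 13, 15, 25]
19 → replaces 25 → [2, 7, 9, 9, 11, 13, 15, 19]
Eight tails, so the longest non-decreasing subsequence has length 8 (e.g. 5, 7, 9, 9, 11, 13, 15, 26).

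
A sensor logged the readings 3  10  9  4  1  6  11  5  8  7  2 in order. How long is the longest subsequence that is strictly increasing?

Let dp[i] be the length of the longest such subsequence ending at index i:
i:      1  2  3  4  5  6  7  8  9 10 11
a[i]:   3 10  9  4  1  6 11  5  8  7  2
dp:     1  2  2  2  1  3  4  3  4  4  2
Maximum dp value is 4.

4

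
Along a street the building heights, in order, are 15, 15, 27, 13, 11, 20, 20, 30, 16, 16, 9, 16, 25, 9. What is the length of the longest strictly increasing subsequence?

Track the smallest tail for each achievable length (strict):
15 → extends → [15]
15 → already a tail → [15]
27 → extends → [15, 27]
13 → replaces 15 → [13, 27]
11 → replaces 13 → [11, 27]
20 → replaces 27 → [11, 20]
20 → already a tail → [11, 20]
30 → extends → [11, 20, 30]
16 → replaces 20 → [11, 16, 30]
16 → already a tail → [11, 16, 30]
9 → replaces 11 → [9, 16, 30]
16 → already a tail → [9, 16, 30]
25 → replaces 30 → [9, 16, 25]
9 → already a tail → [9, 16, 25]
Three tails, so the longest strictly increasing subsequence has length 3 (e.g. 15, 27, 30).

3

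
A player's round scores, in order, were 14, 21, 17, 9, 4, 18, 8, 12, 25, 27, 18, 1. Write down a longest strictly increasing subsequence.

14, 17, 18, 25, 27

Patience tails give the LIS length; then backtrack through the dp parents:
14 → extends → [14]
21 → extends → [14, 21]
17 → replaces 21 → [14, 17]
9 → replaces 14 → [9, 17]
4 → replaces 9 → [4, 17]
18 → extends → [4, 17, 18]
8 → replaces 17 → [4, 8, 18]
12 → replaces 18 → [4, 8, 12]
25 → extends → [4, 8, 12, 25]
27 → extends → [4, 8, 12, 25, 27]
18 → replaces 25 → [4, 8, 12, 18, 27]
1 → replaces 4 → [1, 8, 12, 18, 27]
Length 5; one witness is 14, 17, 18, 25, 27.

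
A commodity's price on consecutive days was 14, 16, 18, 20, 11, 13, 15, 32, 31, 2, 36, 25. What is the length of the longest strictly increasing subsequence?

Track the smallest tail for each achievable length (strict):
14 → extends → [14]
16 → extends → [14, 16]
18 → extends → [14, 16, 18]
20 → extends → [14, 16, 18, 20]
11 → replaces 14 → [11, 16, 18, 20]
13 → replaces 16 → [11, 13, 18, 20]
15 → replaces 18 → [11, 13, 15, 20]
32 → extends → [11, 13, 15, 20, 32]
31 → replaces 32 → [11, 13, 15, 20, 31]
2 → replaces 11 → [2, 13, 15, 20, 31]
36 → extends → [2, 13, 15, 20, 31, 36]
25 → replaces 31 → [2, 13, 15, 20, 25, 36]
Six tails, so the longest strictly increasing subsequence has length 6 (e.g. 14, 16, 18, 20, 32, 36).

6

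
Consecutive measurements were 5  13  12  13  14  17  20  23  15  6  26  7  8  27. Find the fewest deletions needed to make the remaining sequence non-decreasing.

5

Fewest deletions = n − (longest non-decreasing subsequence).
i:      1  2  3  4  5  6  7  8  9 10 11 12 13 14
a[i]:   5 13 12 13 14 17 20 23 15  6 26  7  8 27
dp:     1  2  2  3  4  5  6  7  5  2  8  3  4  9
max dp = 9, so deletions = 14 − 9 = 5.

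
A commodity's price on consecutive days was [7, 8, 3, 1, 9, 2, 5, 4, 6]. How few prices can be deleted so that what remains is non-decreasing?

5

Fewest deletions = n − (longest non-decreasing subsequence).
Patience tails:
7 → extends → [7]
8 → extends → [7, 8]
3 → replaces 7 → [3, 8]
1 → replaces 3 → [1, 8]
9 → extends → [1, 8, 9]
2 → replaces 8 → [1, 2, 9]
5 → replaces 9 → [1, 2, 5]
4 → replaces 5 → [1, 2, 4]
6 → extends → [1, 2, 4, 6]
Longest non-decreasing subsequence has length 4, so deletions = 9 − 4 = 5.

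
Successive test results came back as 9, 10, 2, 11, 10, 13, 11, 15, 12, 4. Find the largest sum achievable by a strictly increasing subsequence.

Let S[i] be the best sum of a strictly increasing subsequence ending at i:
i:      1  2  3  4  5  6  7  8  9 10
a[i]:   9 10  2 11 10 13 11 15 12  4
S:      9 19  2 30 19 43 30 58 42  6
Maximum is 58 (e.g. 9 + 10 + 11 + 13 + 15).

58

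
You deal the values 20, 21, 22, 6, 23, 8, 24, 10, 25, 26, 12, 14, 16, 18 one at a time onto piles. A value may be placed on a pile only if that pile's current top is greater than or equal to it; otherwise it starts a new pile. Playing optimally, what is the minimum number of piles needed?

7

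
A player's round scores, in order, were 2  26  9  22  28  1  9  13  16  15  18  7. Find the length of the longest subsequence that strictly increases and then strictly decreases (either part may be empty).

inc[i] = longest strictly increasing subsequence ending at i; dec[i] = longest strictly decreasing subsequence starting at i:
i:      1  2  3  4  5  6  7  8  9 10 11 12
a[i]:   2 26  9 22 28  1  9 13 16 15 18  7
inc:    1  2  2  3  4  1  2  3  4  4  5  2
dec:    2  5  2  4  4  1  2  2  3  2  2  1
Best peak at i=5 (value 28): inc=4, dec=4, length 4+4−1 = 7.

7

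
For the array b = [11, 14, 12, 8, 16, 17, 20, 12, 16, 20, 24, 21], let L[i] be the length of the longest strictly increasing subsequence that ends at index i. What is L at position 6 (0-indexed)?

5

dp[i] = 1 + max{dp[j] : j<i, b[j]<b[i]} (or 1 if no such j):
i:      0  1  2  3  4  5  6  7  8  9 10 11
b[i]:  11 14 12  8 16 17 20 12 16 20 24 21
dp:     1  2  2  1  3  4  5  2  3  5  6  6
At index 6 the value is 5.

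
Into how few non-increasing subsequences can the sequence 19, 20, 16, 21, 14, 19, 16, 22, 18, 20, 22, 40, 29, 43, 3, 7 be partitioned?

7

Place each on the leftmost legal pile:
19 → new pile 1 (tops now [19])
20 → new pile 2 (tops now [19, 20])
16 → pile 1 (tops now [16, 20])
21 → new pile 3 (tops now [16, 20, 21])
14 → pile 1 (tops now [14, 20, 21])
19 → pile 2 (tops now [14, 19, 21])
16 → pile 2 (tops now [14, 16, 21])
22 → new pile 4 (tops now [14, 16, 21, 22])
18 → pile 3 (tops now [14, 16, 18, 22])
20 → pile 4 (tops now [14, 16, 18, 20])
22 → new pile 5 (tops now [14, 16, 18, 20, 22])
40 → new pile 6 (tops now [14, 16, 18, 20, 22, 40])
29 → pile 6 (tops now [14, 16, 18, 20, 22, 29])
43 → new pile 7 (tops now [14, 16, 18, 20, 22, 29, 43])
3 → pile 1 (tops now [3, 16, 18, 20, 22, 29, 43])
7 → pile 2 (tops now [3, 7, 18, 20, 22, 29, 43])
Seven piles.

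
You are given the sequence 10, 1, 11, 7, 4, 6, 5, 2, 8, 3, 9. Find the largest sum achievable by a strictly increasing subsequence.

Let S[i] be the best sum of a strictly increasing subsequence ending at i:
i:      1  2  3  4  5  6  7  8  9 10 11
a[i]:  10  1 11  7  4  6  5  2  8  3  9
S:     10  1 21  8  5 11 10  3 19  6 28
Maximum is 28 (e.g. 1 + 4 + 6 + 8 + 9).

28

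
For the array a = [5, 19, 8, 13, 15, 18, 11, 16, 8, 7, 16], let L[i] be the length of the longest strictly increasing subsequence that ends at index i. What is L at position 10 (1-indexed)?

2

dp[i] = 1 + max{dp[j] : j<i, a[j]<a[i]} (or 1 if no such j):
i:      1  2  3  4  5  6  7  8  9 10 11
a[i]:   5 19  8 13 15 18 11 16  8  7 16
dp:     1  2  2  3  4  5  3  5  2  2  5
At index 10 the value is 2.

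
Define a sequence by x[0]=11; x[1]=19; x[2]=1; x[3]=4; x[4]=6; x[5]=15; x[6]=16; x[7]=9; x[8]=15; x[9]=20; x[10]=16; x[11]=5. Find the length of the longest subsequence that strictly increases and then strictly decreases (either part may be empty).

inc[i] = longest strictly increasing subsequence ending at i; dec[i] = longest strictly decreasing subsequence starting at i:
i:      0  1  2  3  4  5  6  7  8  9 10 11
x[i]:  11 19  1  4  6 15 16  9 15 20 16  5
inc:    1  2  1  2  3  4  5  4  5  6  6  3
dec:    3  4  1  1  2  3  3  2  2  3  2  1
Best peak at i=9 (value 20): inc=6, dec=3, length 6+3−1 = 8.

8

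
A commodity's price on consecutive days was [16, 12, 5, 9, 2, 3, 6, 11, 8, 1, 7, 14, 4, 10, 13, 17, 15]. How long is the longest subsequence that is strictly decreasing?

6

Let dp[i] be the longest strictly decreasing subsequence ending at i:
i:      1  2  3  4  5  6  7  8  9 10 11 12 13 14 15 16 17
a[i]:  16 12  5  9  2  3  6 11  8  1  7 14  4 10 13 17 15
dp:     1  2  3  3  4  4  4  3  4  5  5  2  6  4  3  1  2
Maximum is 6.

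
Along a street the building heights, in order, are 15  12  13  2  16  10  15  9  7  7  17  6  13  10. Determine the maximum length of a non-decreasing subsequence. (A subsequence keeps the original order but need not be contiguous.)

Let dp[i] be the length of the longest such subsequence ending at index i:
i:      1  2  3  4  5  6  7  8  9 10 11 12 13 14
a[i]:  15 12 13  2 16 10 15  9  7  7 17  6 13 10
dp:     1  1  2  1  3  2  3  2  2  3  4  2  4  4
Maximum dp value is 4.

4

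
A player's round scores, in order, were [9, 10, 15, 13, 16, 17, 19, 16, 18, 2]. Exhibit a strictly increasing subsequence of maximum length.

9, 10, 15, 16, 17, 19

Patience tails give the LIS length; then backtrack through the dp parents:
9 → extends → [9]
10 → extends → [9, 10]
15 → extends → [9, 10, 15]
13 → replaces 15 → [9, 10, 13]
16 → extends → [9, 10, 13, 16]
17 → extends → [9, 10, 13, 16, 17]
19 → extends → [9, 10, 13, 16, 17, 19]
16 → already a tail → [9, 10, 13, 16, 17, 19]
18 → replaces 19 → [9, 10, 13, 16, 17, 18]
2 → replaces 9 → [2, 10, 13, 16, 17, 18]
Length 6; one witness is 9, 10, 15, 16, 17, 19.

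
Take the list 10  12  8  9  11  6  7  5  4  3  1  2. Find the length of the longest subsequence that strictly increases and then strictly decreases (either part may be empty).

inc[i] = longest strictly increasing subsequence ending at i; dec[i] = longest strictly decreasing subsequence starting at i:
i:      1  2  3  4  5  6  7  8  9 10 11 12
a[i]:  10 12  8  9 11  6  7  5  4  3  1  2
inc:    1  2  1  2  3  1  2  1  1  1  1  2
dec:    7  7  6  6  6  5  5  4  3  2  1  1
Best peak at i=2 (value 12): inc=2, dec=7, length 2+7−1 = 8.

8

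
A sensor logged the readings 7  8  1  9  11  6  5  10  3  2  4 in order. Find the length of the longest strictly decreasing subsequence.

Let dp[i] be the longest strictly decreasing subsequence ending at i:
i:      1  2  3  4  5  6  7  8  9 10 11
a[i]:   7  8  1  9 11  6  5 10  3  2  4
dp:     1  1  2  1  1  2  3  2  4  5  4
Maximum is 5.

5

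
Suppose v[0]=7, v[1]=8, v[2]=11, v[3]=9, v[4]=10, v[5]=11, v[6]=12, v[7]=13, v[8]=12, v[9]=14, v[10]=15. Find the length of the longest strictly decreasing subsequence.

2

Negate each value so 'decreasing' becomes 'increasing', then run patience tails on the negated sequence:
-7 → extends → [-7]
-8 → replaces -7 → [-8]
-11 → replaces -8 → [-11]
-9 → extends → [-11, -9]
-10 → replaces -9 → [-11, -10]
-11 → already a tail → [-11, -10]
-12 → replaces -11 → [-12, -10]
-13 → replaces -12 → [-13, -10]
-12 → replaces -10 → [-13, -12]
-14 → replaces -13 → [-14, -12]
-15 → replaces -14 → [-15, -12]
Two tails, so the longest strictly decreasing subsequence of the original has length 2.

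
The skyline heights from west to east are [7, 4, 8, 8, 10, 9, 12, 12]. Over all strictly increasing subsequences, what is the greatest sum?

Let S[i] be the best sum of a strictly increasing subsequence ending at i:
i:      1  2  3  4  5  6  7  8
a[i]:   7  4  8  8 10  9 12 12
S:      7  4 15 15 25 24 37 37
Maximum is 37 (e.g. 7 + 8 + 10 + 12).

37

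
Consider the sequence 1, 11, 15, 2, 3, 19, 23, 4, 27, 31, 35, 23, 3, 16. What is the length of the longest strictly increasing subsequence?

8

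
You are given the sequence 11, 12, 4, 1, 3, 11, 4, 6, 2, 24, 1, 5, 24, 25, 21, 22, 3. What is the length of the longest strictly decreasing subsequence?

5

Negate each value so 'decreasing' becomes 'increasing', then run patience tails on the negated sequence:
-11 → extends → [-11]
-12 → replaces -11 → [-12]
-4 → extends → [-12, -4]
-1 → extends → [-12, -4, -1]
-3 → replaces -1 → [-12, -4, -3]
-11 → replaces -4 → [-12, -11, -3]
-4 → replaces -3 → [-12, -11, -4]
-6 → replaces -4 → [-12, -11, -6]
-2 → extends → [-12, -11, -6, -2]
-24 → replaces -12 → [-24, -11, -6, -2]
-1 → extends → [-24, -11, -6, -2, -1]
-5 → replaces -2 → [-24, -11, -6, -5, -1]
-24 → already a tail → [-24, -11, -6, -5, -1]
-25 → replaces -24 → [-25, -11, -6, -5, -1]
-21 → replaces -11 → [-25, -21, -6, -5, -1]
-22 → replaces -21 → [-25, -22, -6, -5, -1]
-3 → replaces -1 → [-25, -22, -6, -5, -3]
Five tails, so the longest strictly decreasing subsequence of the original has length 5.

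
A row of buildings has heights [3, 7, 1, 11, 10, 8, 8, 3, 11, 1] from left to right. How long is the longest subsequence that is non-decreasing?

5

Track the smallest tail for each achievable length (allowing ties):
3 → extends → [3]
7 → extends → [3, 7]
1 → replaces 3 → [1, 7]
11 → extends → [1, 7, 11]
10 → replaces 11 → [1, 7, 10]
8 → replaces 10 → [1, 7, 8]
8 → extends → [1, 7, 8, 8]
3 → replaces 7 → [1, 3, 8, 8]
11 → extends → [1, 3, 8, 8, 11]
1 → replaces 3 → [1, 1, 8, 8, 11]
Five tails, so the longest non-decreasing subsequence has length 5 (e.g. 3, 7, 8, 8, 11).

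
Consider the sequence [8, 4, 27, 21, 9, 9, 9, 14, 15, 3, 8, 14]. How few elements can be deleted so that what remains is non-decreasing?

6

Fewest deletions = n − (longest non-decreasing subsequence).
i:      1  2  3  4  5  6  7  8  9 10 11 12
a[i]:   8  4 27 21  9  9  9 14 15  3  8 14
dp:     1  1  2  2  2  3  4  5  6  1  2  6
max dp = 6, so deletions = 12 − 6 = 6.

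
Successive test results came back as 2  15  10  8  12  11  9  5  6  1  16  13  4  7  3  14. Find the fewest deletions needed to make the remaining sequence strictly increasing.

11

Fewest deletions = n − (longest strictly increasing subsequence).
i:      1  2  3  4  5  6  7  8  9 10 11 12 13 14 15 16
a[i]:   2 15 10  8 12 11  9  5  6  1 16 13  4  7  3 14
dp:     1  2  2  2  3  3  3  2  3  1  4  4  2  4  2  5
max dp = 5, so deletions = 16 − 5 = 11.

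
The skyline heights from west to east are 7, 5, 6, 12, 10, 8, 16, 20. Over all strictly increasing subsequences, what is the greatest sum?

59

Let S[i] be the best sum of a strictly increasing subsequence ending at i:
i:      1  2  3  4  5  6  7  8
a[i]:   7  5  6 12 10  8 16 20
S:      7  5 11 23 21 19 39 59
Maximum is 59 (e.g. 5 + 6 + 12 + 16 + 20).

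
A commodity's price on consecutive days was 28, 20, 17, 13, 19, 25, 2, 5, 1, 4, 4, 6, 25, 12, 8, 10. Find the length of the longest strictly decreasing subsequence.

6

Let dp[i] be the longest strictly decreasing subsequence ending at i:
i:      1  2  3  4  5  6  7  8  9 10 11 12 13 14 15 16
a[i]:  28 20 17 13 19 25  2  5  1  4  4  6 25 12  8 10
dp:     1  2  3  4  3  2  5  5  6  6  6  5  2  5  6  6
Maximum is 6.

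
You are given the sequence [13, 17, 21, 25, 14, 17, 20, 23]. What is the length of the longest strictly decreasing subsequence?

Negate each value so 'decreasing' becomes 'increasing', then run patience tails on the negated sequence:
-13 → extends → [-13]
-17 → replaces -13 → [-17]
-21 → replaces -17 → [-21]
-25 → replaces -21 → [-25]
-14 → extends → [-25, -14]
-17 → replaces -14 → [-25, -17]
-20 → replaces -17 → [-25, -20]
-23 → replaces -20 → [-25, -23]
Two tails, so the longest strictly decreasing subsequence of the original has length 2.

2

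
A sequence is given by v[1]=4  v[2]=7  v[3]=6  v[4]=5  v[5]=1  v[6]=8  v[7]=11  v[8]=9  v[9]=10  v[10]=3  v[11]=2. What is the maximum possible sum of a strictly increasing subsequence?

38

Let S[i] be the best sum of a strictly increasing subsequence ending at i:
i:      1  2  3  4  5  6  7  8  9 10 11
v[i]:   4  7  6  5  1  8 11  9 10  3  2
S:      4 11 10  9  1 19 30 28 38  4  3
Maximum is 38 (e.g. 4 + 7 + 8 + 9 + 10).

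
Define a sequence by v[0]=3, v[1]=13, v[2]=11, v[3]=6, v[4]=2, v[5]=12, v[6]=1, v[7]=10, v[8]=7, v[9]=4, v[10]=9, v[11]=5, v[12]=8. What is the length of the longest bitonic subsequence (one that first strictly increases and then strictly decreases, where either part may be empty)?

6

inc[i] = longest strictly increasing subsequence ending at i; dec[i] = longest strictly decreasing subsequence starting at i:
i:      0  1  2  3  4  5  6  7  8  9 10 11 12
v[i]:   3 13 11  6  2 12  1 10  7  4  9  5  8
inc:    1  2  2  2  1  3  1  3  3  2  4  3  4
dec:    3  5  4  3  2  4  1  3  2  1  2  1  1
Best peak at i=1 (value 13): inc=2, dec=5, length 2+5−1 = 6.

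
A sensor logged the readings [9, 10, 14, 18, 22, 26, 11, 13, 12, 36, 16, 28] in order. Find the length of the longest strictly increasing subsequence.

7

Track the smallest tail for each achievable length (strict):
9 → extends → [9]
10 → extends → [9, 10]
14 → extends → [9, 10, 14]
18 → extends → [9, 10, 14, 18]
22 → extends → [9, 10, 14, 18, 22]
26 → extends → [9, 10, 14, 18, 22, 26]
11 → replaces 14 → [9, 10, 11, 18, 22, 26]
13 → replaces 18 → [9, 10, 11, 13, 22, 26]
12 → replaces 13 → [9, 10, 11, 12, 22, 26]
36 → extends → [9, 10, 11, 12, 22, 26, 36]
16 → replaces 22 → [9, 10, 11, 12, 16, 26, 36]
28 → replaces 36 → [9, 10, 11, 12, 16, 26, 28]
Seven tails, so the longest strictly increasing subsequence has length 7 (e.g. 9, 10, 14, 18, 22, 26, 36).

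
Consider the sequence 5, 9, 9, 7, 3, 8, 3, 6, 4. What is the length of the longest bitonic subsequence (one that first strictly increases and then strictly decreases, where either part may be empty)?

inc[i] = longest strictly increasing subsequence ending at i; dec[i] = longest strictly decreasing subsequence starting at i:
i:     1 2 3 4 5 6 7 8 9
a[i]:  5 9 9 7 3 8 3 6 4
inc:   1 2 2 2 1 3 1 2 2
dec:   2 4 4 3 1 3 1 2 1
Best peak at i=2 (value 9): inc=2, dec=4, length 2+4−1 = 5.

5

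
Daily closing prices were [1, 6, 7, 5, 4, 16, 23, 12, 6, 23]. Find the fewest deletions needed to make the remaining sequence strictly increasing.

Fewest deletions = n − (longest strictly increasing subsequence).
i:      1  2  3  4  5  6  7  8  9 10
a[i]:   1  6  7  5  4 16 23 12  6 23
dp:     1  2  3  2  2  4  5  4  3  5
max dp = 5, so deletions = 10 − 5 = 5.

5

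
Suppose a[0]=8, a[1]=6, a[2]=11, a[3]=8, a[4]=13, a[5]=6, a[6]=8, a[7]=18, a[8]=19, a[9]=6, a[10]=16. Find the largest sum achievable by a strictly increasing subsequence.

69

Let S[i] be the best sum of a strictly increasing subsequence ending at i:
i:      0  1  2  3  4  5  6  7  8  9 10
a[i]:   8  6 11  8 13  6  8 18 19  6 16
S:      8  6 19 14 32  6 14 50 69  6 48
Maximum is 69 (e.g. 8 + 11 + 13 + 18 + 19).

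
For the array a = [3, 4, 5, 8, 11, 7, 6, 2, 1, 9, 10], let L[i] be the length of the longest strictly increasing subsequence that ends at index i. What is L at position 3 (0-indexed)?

4

dp[i] = 1 + max{dp[j] : j<i, a[j]<a[i]} (or 1 if no such j):
i:      0  1  2  3  4  5  6  7  8  9 10
a[i]:   3  4  5  8 11  7  6  2  1  9 10
dp:     1  2  3  4  5  4  4  1  1  5  6
At index 3 the value is 4.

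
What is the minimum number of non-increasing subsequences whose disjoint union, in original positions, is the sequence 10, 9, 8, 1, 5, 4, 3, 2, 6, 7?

4

Place each on the leftmost legal pile:
10 → new pile 1 (tops now [10])
9 → pile 1 (tops now [9])
8 → pile 1 (tops now [8])
1 → pile 1 (tops now [1])
5 → new pile 2 (tops now [1, 5])
4 → pile 2 (tops now [1, 4])
3 → pile 2 (tops now [1, 3])
2 → pile 2 (tops now [1, 2])
6 → new pile 3 (tops now [1, 2, 6])
7 → new pile 4 (tops now [1, 2, 6, 7])
Four piles.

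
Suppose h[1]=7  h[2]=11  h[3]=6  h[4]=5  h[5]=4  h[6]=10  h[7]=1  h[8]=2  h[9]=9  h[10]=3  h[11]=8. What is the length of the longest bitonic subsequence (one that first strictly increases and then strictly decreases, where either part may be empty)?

6

inc[i] = longest strictly increasing subsequence ending at i; dec[i] = longest strictly decreasing subsequence starting at i:
i:      1  2  3  4  5  6  7  8  9 10 11
h[i]:   7 11  6  5  4 10  1  2  9  3  8
inc:    1  2  1  1  1  2  1  2  3  3  4
dec:    5  5  4  3  2  3  1  1  2  1  1
Best peak at i=2 (value 11): inc=2, dec=5, length 2+5−1 = 6.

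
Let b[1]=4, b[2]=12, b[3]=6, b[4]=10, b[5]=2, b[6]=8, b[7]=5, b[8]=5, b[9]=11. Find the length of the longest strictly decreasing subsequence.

Let dp[i] be the longest strictly decreasing subsequence ending at i:
i:      1  2  3  4  5  6  7  8  9
b[i]:   4 12  6 10  2  8  5  5 11
dp:     1  1  2  2  3  3  4  4  2
Maximum is 4.

4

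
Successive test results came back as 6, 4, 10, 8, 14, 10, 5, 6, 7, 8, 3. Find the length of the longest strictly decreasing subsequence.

4

Let dp[i] be the longest strictly decreasing subsequence ending at i:
i:      1  2  3  4  5  6  7  8  9 10 11
a[i]:   6  4 10  8 14 10  5  6  7  8  3
dp:     1  2  1  2  1  2  3  3  3  3  4
Maximum is 4.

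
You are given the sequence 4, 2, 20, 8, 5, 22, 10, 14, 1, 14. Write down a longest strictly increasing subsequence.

Patience tails give the LIS length; then backtrack through the dp parents:
4 → extends → [4]
2 → replaces 4 → [2]
20 → extends → [2, 20]
8 → replaces 20 → [2, 8]
5 → replaces 8 → [2, 5]
22 → extends → [2, 5, 22]
10 → replaces 22 → [2, 5, 10]
14 → extends → [2, 5, 10, 14]
1 → replaces 2 → [1, 5, 10, 14]
14 → already a tail → [1, 5, 10, 14]
Length 4; one witness is 4, 8, 10, 14.

4, 8, 10, 14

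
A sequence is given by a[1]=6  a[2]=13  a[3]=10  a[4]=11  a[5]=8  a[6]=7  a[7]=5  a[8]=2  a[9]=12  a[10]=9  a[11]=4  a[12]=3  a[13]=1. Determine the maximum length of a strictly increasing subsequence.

4

Track the smallest tail for each achievable length (strict):
6 → extends → [6]
13 → extends → [6, 13]
10 → replaces 13 → [6, 10]
11 → extends → [6, 10, 11]
8 → replaces 10 → [6, 8, 11]
7 → replaces 8 → [6, 7, 11]
5 → replaces 6 → [5, 7, 11]
2 → replaces 5 → [2, 7, 11]
12 → extends → [2, 7, 11, 12]
9 → replaces 11 → [2, 7, 9, 12]
4 → replaces 7 → [2, 4, 9, 12]
3 → replaces 4 → [2, 3, 9, 12]
1 → replaces 2 → [1, 3, 9, 12]
Four tails, so the longest strictly increasing subsequence has length 4 (e.g. 6, 10, 11, 12).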